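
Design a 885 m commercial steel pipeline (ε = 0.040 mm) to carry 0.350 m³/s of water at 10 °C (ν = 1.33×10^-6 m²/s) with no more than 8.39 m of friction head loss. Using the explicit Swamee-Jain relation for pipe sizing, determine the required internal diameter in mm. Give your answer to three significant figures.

Swamee-Jain (Type III): D = 0.66·[ε^1.25·(LQ²/(gh_f))^4.75 + ν·Q^9.4·(L/(gh_f))^5.2]^0.04
LQ²/(gh_f) = 1.317; L/(gh_f) = 10.75
Term 1 = ε^1.25·(…)^4.75 = 1.18×10^-5; Term 2 = ν·Q^9.4·(…)^5.2 = 1.59×10^-5
D = 0.66·(1.18×10^-5 + 1.59×10^-5)^0.04 = 0.4337 m = 434 mm
Check: V = 2.37 m/s, Re = 7.72×10^5, f = 0.01371, h_f = 8.00 m ≈ 8.39 m ✓

D ≈ 434 mm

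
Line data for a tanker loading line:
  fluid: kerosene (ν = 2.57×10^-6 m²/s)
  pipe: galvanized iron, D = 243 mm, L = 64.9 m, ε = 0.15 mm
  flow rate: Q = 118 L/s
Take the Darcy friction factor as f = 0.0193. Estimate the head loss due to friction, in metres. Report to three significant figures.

V = 4Q/(πD²) = 4·0.118/(π·0.243²) = 2.544 m/s
h_f = f(L/D)V²/(2g) = 0.01930·(64.9/0.243)·2.544²/(2·9.81) = 1.701 m

h_f ≈ 1.70 m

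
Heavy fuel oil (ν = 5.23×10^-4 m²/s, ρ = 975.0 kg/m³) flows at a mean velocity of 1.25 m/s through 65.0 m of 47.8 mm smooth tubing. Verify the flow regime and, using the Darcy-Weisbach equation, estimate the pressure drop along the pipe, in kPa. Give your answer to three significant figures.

Δp ≈ 580 kPa

Re = VD/ν = 1.25·0.04780/5.23×10^-4 = 114 → laminar (Re < 2300)
f = 64/Re = 0.5602
h_f = f(L/D)V²/(2g) = 0.5602·(65.0/0.04780)·1.25²/(2·9.81) = 60.67 m
Δp = ρg·h_f = 975.0·9.81·60.67 = 580.3 kPa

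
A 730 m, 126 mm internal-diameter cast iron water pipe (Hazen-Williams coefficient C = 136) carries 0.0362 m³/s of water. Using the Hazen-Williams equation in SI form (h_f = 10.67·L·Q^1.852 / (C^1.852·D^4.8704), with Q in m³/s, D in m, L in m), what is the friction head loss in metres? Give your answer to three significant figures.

h_f = 10.67·730·0.0362^1.852 / (136^1.852·0.126^4.8704) = 44.92 m

h_f ≈ 44.9 m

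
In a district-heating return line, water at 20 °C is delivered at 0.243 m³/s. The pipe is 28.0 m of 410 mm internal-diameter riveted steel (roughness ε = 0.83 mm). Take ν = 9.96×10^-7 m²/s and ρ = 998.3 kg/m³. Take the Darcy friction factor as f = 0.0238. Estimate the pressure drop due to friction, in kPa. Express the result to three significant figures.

Δp ≈ 2.75 kPa

V = 4Q/(πD²) = 4·0.243/(π·0.410²) = 1.841 m/s
h_f = f(L/D)V²/(2g) = 0.02380·(28.0/0.410)·1.841²/(2·9.81) = 0.2806 m
Δp = ρg·h_f = 998.3·9.81·0.2806 = 2.748 kPa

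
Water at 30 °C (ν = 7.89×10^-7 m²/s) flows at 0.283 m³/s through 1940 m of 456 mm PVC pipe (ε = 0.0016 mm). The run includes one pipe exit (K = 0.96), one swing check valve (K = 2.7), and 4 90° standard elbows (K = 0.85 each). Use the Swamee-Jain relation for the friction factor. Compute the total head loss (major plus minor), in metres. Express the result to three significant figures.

V = 4Q/(πD²) = 1.733 m/s; V²/2g = 0.1531 m
Re = 1.00×10^6, ε/D = 3.51×10^-6 → f = 0.01169 (Swamee-Jain)
Major: h_f = f(L/D)·V²/2g = 0.01169·4254·0.1531 = 7.613 m
Minor: ΣK = 7.06; h_m = ΣK·V²/2g = 1.081 m
Total H_L = 7.613 + 1.081 = 8.694 m

H_L ≈ 8.69 m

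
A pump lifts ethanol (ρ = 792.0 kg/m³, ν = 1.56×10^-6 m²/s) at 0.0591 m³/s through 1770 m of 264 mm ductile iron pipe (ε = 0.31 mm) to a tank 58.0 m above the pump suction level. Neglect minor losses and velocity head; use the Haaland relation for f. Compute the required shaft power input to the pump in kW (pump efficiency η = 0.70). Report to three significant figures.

V = 4Q/(πD²) = 1.080 m/s; Re = 1.83×10^5; ε/D = 0.00117; f = 0.02168
h_f = f(L/D)V²/2g = 8.636 m
Total head H = z + h_f = 58.0 + 8.636 = 66.64 m
P_hyd = ρgQH = 792.0·9.81·0.0591·66.64 = 30.60 kW
P_shaft = P_hyd/η = 30.60/0.70 = 43.71 kW

P_shaft ≈ 43.7 kW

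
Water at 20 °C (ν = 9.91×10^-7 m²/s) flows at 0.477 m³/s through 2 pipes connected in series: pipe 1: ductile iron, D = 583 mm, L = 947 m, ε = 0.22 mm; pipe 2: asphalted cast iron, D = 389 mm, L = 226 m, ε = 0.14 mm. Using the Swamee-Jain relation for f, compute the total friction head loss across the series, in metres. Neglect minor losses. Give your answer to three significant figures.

H ≈ 12.0 m

Pipe 1: V = 1.787 m/s, Re = 1.05×10^6, ε/D = 3.77×10^-4, f = 0.01638, h_1 = f(L/D)V²/2g = 4.329 m
Pipe 2: V = 4.014 m/s, Re = 1.58×10^6, ε/D = 3.60×10^-4, f = 0.01603, h_2 = f(L/D)V²/2g = 7.647 m
Series → Q common, losses add: H = Σh = 11.98 m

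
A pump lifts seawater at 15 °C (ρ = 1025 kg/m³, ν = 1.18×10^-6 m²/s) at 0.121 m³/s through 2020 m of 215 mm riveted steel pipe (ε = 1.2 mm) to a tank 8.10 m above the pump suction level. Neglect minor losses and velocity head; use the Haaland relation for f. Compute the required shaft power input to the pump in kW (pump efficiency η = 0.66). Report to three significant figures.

P_shaft ≈ 325 kW

V = 4Q/(πD²) = 3.333 m/s; Re = 6.07×10^5; ε/D = 0.00558; f = 0.03160
h_f = f(L/D)V²/2g = 168.1 m
Total head H = z + h_f = 8.10 + 168.1 = 176.2 m
P_hyd = ρgQH = 1025·9.81·0.121·176.2 = 214.4 kW
P_shaft = P_hyd/η = 214.4/0.66 = 324.8 kW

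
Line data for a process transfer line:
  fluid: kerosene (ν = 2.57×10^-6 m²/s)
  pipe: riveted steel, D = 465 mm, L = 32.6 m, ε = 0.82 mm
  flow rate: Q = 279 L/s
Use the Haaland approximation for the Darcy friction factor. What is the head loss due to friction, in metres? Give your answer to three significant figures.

h_f ≈ 0.225 m

V = 4Q/(πD²) = 4·0.279/(π·0.465²) = 1.643 m/s
Re = VD/ν = 1.643·0.465/2.57×10^-6 = 2.97×10^5 → turbulent
ε/D = 0.82/465 = 0.00176
Haaland: f = 0.02328
h_f = f(L/D)V²/(2g) = 0.02328·(32.6/0.465)·1.643²/(2·9.81) = 0.2246 m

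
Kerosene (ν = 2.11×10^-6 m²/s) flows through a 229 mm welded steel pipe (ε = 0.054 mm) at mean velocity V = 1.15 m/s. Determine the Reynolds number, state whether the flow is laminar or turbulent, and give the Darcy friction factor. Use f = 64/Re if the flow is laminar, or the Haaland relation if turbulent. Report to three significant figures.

Re = VD/ν = 1.150·0.229/2.11×10^-6 = 1.25×10^5
Re > 4000 → turbulent; ε/D = 2.36×10^-4
Haaland: f = 0.01826

Re ≈ 1.25×10^5; turbulent; f ≈ 0.0183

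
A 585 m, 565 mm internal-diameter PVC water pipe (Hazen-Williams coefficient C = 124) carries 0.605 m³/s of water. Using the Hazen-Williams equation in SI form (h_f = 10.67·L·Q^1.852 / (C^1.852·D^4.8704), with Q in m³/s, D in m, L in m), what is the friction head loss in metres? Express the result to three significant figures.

h_f = 10.67·585·0.605^1.852 / (124^1.852·0.565^4.8704) = 5.269 m

h_f ≈ 5.27 m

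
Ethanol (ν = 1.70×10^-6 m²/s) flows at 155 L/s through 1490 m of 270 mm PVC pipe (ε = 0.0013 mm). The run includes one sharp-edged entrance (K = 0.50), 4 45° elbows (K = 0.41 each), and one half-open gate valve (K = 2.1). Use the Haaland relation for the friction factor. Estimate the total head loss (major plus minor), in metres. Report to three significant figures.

V = 4Q/(πD²) = 2.707 m/s; V²/2g = 0.3735 m
Re = 4.30×10^5, ε/D = 4.81×10^-6 → f = 0.01347 (Haaland)
Major: h_f = f(L/D)·V²/2g = 0.01347·5519·0.3735 = 27.77 m
Minor: ΣK = 4.24; h_m = ΣK·V²/2g = 1.584 m
Total H_L = 27.77 + 1.584 = 29.35 m

H_L ≈ 29.4 m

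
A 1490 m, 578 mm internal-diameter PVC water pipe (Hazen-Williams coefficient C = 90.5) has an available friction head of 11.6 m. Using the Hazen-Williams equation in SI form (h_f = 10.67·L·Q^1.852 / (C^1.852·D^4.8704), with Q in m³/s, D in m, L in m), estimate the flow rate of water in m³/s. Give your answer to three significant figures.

Rearranging: Q = [h_f·C^1.852·D^4.8704 / (10.67·L)]^(1/1.852)
Q = [11.6·90.5^1.852·0.578^4.8704 / (10.67·1490)]^0.540 = 0.4333 m³/s

Q ≈ 0.433 m³/s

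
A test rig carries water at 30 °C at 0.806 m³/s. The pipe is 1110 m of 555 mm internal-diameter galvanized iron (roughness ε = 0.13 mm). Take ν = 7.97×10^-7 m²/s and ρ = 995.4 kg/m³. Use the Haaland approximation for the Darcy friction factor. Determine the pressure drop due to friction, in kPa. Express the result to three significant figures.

V = 4Q/(πD²) = 4·0.806/(π·0.555²) = 3.332 m/s
Re = VD/ν = 3.332·0.555/7.97×10^-7 = 2.32×10^6 → turbulent
ε/D = 0.13/555 = 2.34×10^-4
Haaland: f = 0.01455
h_f = f(L/D)V²/(2g) = 0.01455·(1110/0.555)·3.332²/(2·9.81) = 16.47 m
Δp = ρg·h_f = 995.4·9.81·16.47 = 160.8 kPa

Δp ≈ 161 kPa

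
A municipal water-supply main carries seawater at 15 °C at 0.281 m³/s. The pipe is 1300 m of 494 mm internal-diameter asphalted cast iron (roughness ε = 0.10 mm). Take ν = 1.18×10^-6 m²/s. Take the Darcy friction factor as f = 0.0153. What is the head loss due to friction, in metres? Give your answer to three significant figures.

V = 4Q/(πD²) = 4·0.281/(π·0.494²) = 1.466 m/s
h_f = f(L/D)V²/(2g) = 0.01530·(1300/0.494)·1.466²/(2·9.81) = 4.411 m

h_f ≈ 4.41 m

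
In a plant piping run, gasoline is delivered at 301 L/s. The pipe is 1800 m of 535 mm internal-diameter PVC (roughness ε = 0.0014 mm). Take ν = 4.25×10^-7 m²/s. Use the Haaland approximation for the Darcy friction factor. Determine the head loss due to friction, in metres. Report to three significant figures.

V = 4Q/(πD²) = 4·0.301/(π·0.535²) = 1.339 m/s
Re = VD/ν = 1.339·0.535/4.25×10^-7 = 1.69×10^6 → turbulent
ε/D = 0.0014/535 = 2.62×10^-6
Haaland: f = 0.01069
h_f = f(L/D)V²/(2g) = 0.01069·(1800/0.535)·1.339²/(2·9.81) = 3.288 m

h_f ≈ 3.29 m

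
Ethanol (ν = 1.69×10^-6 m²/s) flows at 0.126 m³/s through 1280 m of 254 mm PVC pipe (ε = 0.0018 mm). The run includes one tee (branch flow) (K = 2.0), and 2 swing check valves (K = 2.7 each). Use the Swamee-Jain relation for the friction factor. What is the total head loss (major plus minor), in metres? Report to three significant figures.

H_L ≈ 24.4 m

V = 4Q/(πD²) = 2.487 m/s; V²/2g = 0.3152 m
Re = 3.74×10^5, ε/D = 7.09×10^-6 → f = 0.01390 (Swamee-Jain)
Major: h_f = f(L/D)·V²/2g = 0.01390·5039·0.3152 = 22.07 m
Minor: ΣK = 7.40; h_m = ΣK·V²/2g = 2.332 m
Total H_L = 22.07 + 2.332 = 24.40 m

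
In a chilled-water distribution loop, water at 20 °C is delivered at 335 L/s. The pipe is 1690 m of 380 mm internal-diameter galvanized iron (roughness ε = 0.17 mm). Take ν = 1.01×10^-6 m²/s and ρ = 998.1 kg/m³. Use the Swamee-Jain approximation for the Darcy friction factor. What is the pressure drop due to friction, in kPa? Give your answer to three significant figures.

V = 4Q/(πD²) = 4·0.335/(π·0.380²) = 2.954 m/s
Re = VD/ν = 2.954·0.380/1.01×10^-6 = 1.11×10^6 → turbulent
ε/D = 0.17/380 = 4.47×10^-4
Swamee-Jain: f = 0.01688
h_f = f(L/D)V²/(2g) = 0.01688·(1690/0.380)·2.954²/(2·9.81) = 33.38 m
Δp = ρg·h_f = 998.1·9.81·33.38 = 326.8 kPa

Δp ≈ 327 kPa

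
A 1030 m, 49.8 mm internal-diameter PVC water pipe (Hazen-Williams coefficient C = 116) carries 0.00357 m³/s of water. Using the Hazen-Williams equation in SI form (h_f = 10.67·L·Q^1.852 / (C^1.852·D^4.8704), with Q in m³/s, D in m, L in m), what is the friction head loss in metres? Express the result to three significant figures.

h_f ≈ 107 m

h_f = 10.67·1030·0.00357^1.852 / (116^1.852·0.0498^4.8704) = 107.2 m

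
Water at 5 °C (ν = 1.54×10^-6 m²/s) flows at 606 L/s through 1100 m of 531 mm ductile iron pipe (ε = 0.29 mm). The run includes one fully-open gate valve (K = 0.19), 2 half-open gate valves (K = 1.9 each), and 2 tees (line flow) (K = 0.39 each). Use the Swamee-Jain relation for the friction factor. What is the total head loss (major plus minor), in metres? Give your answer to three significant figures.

V = 4Q/(πD²) = 2.736 m/s; V²/2g = 0.3817 m
Re = 9.44×10^5, ε/D = 5.46×10^-4 → f = 0.01763 (Swamee-Jain)
Major: h_f = f(L/D)·V²/2g = 0.01763·2072·0.3817 = 13.94 m
Minor: ΣK = 4.77; h_m = ΣK·V²/2g = 1.821 m
Total H_L = 13.94 + 1.821 = 15.76 m

H_L ≈ 15.8 m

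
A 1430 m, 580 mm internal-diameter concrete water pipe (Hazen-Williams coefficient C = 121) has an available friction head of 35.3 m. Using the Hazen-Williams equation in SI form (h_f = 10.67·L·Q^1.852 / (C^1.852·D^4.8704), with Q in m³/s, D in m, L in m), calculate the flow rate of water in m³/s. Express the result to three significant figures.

Rearranging: Q = [h_f·C^1.852·D^4.8704 / (10.67·L)]^(1/1.852)
Q = [35.3·121^1.852·0.580^4.8704 / (10.67·1430)]^0.540 = 1.090 m³/s

Q ≈ 1.09 m³/s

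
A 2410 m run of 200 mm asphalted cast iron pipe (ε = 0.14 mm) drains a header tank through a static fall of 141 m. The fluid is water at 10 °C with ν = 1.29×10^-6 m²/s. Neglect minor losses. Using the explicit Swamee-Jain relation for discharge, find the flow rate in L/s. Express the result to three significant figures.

Q ≈ 110 L/s

Swamee-Jain (Type II): Q = -0.965·√(gD⁵h_f/L)·ln[ε/(3.7D) + √(3.17ν²L/(gD³h_f))]
√(gD⁵h_f/L) = √(9.81·0.200⁵·141/2410) = 0.01355
ε/(3.7D) = 1.89×10^-4; √(3.17ν²L/(gD³h_f)) = 3.39×10^-5
Q = -0.965·0.01355·ln(2.231×10^-4) = 0.1100 m³/s
Check: V = 3.50 m/s, Re = 5.43×10^5, f = 0.01886, h_f = 142 m ≈ 141 m ✓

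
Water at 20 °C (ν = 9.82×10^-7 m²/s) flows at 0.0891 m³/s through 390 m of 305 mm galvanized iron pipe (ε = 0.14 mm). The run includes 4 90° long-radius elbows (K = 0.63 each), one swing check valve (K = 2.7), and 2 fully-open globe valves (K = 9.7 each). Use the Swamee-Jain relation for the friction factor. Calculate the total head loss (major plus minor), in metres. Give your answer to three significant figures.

H_L ≈ 3.59 m

V = 4Q/(πD²) = 1.220 m/s; V²/2g = 0.07580 m
Re = 3.79×10^5, ε/D = 4.59×10^-4 → f = 0.01780 (Swamee-Jain)
Major: h_f = f(L/D)·V²/2g = 0.01780·1279·0.07580 = 1.725 m
Minor: ΣK = 24.6; h_m = ΣK·V²/2g = 1.866 m
Total H_L = 1.725 + 1.866 = 3.592 m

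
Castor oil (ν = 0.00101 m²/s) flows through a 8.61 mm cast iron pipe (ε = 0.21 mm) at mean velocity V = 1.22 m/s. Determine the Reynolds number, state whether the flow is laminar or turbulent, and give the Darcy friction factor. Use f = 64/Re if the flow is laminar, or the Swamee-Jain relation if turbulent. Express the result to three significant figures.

Re = VD/ν = 1.220·0.00861/0.00101 = 10.4
Re < 2300 → laminar → f = 64/Re = 6.154

Re ≈ 10.4; laminar; f = 64/Re ≈ 6.15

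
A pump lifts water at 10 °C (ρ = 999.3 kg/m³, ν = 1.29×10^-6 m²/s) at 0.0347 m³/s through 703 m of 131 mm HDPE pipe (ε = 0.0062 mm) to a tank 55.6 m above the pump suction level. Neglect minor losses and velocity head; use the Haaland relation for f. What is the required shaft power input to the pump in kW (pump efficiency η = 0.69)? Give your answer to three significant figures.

V = 4Q/(πD²) = 2.575 m/s; Re = 2.61×10^5; ε/D = 4.73×10^-5; f = 0.01510
h_f = f(L/D)V²/2g = 27.37 m
Total head H = z + h_f = 55.6 + 27.37 = 82.97 m
P_hyd = ρgQH = 999.3·9.81·0.0347·82.97 = 28.22 kW
P_shaft = P_hyd/η = 28.22/0.69 = 40.90 kW

P_shaft ≈ 40.9 kW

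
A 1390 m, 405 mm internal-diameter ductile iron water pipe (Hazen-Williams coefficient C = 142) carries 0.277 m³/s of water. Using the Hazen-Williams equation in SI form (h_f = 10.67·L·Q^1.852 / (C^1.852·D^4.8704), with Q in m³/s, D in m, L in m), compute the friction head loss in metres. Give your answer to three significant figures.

h_f ≈ 11.6 m

h_f = 10.67·1390·0.277^1.852 / (142^1.852·0.405^4.8704) = 11.60 m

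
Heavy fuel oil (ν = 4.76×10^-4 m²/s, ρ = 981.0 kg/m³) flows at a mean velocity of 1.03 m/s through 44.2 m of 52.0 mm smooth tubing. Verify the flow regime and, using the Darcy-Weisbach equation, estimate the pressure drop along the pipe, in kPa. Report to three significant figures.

Re = VD/ν = 1.03·0.05200/4.76×10^-4 = 113 → laminar (Re < 2300)
f = 64/Re = 0.5688
h_f = f(L/D)V²/(2g) = 0.5688·(44.2/0.05200)·1.03²/(2·9.81) = 26.14 m
Δp = ρg·h_f = 981.0·9.81·26.14 = 251.6 kPa

Δp ≈ 252 kPa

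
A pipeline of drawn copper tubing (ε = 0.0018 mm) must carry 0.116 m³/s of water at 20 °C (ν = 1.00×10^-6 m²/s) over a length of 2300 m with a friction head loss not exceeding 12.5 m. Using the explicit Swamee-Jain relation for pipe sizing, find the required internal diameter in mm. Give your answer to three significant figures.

Swamee-Jain (Type III): D = 0.66·[ε^1.25·(LQ²/(gh_f))^4.75 + ν·Q^9.4·(L/(gh_f))^5.2]^0.04
LQ²/(gh_f) = 0.2524; L/(gh_f) = 18.76
Term 1 = ε^1.25·(…)^4.75 = 9.53×10^-11; Term 2 = ν·Q^9.4·(…)^5.2 = 6.70×10^-9
D = 0.66·(9.53×10^-11 + 6.70×10^-9)^0.04 = 0.3111 m = 311 mm
Check: V = 1.53 m/s, Re = 4.75×10^5, f = 0.01330, h_f = 11.7 m ≈ 12.5 m ✓

D ≈ 311 mm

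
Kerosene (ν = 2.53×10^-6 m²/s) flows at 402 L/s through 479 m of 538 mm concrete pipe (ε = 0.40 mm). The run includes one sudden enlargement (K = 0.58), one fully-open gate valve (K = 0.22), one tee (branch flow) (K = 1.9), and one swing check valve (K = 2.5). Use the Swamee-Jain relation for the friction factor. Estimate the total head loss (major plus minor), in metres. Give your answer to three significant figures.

V = 4Q/(πD²) = 1.768 m/s; V²/2g = 0.1594 m
Re = 3.76×10^5, ε/D = 7.43×10^-4 → f = 0.01938 (Swamee-Jain)
Major: h_f = f(L/D)·V²/2g = 0.01938·890.3·0.1594 = 2.750 m
Minor: ΣK = 5.20; h_m = ΣK·V²/2g = 0.8288 m
Total H_L = 2.750 + 0.8288 = 3.579 m

H_L ≈ 3.58 m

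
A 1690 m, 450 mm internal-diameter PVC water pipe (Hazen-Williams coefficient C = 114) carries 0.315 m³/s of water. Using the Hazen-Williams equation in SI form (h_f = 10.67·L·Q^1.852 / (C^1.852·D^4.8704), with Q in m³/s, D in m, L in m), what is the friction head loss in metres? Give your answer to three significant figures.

h_f ≈ 16.1 m

h_f = 10.67·1690·0.315^1.852 / (114^1.852·0.450^4.8704) = 16.09 m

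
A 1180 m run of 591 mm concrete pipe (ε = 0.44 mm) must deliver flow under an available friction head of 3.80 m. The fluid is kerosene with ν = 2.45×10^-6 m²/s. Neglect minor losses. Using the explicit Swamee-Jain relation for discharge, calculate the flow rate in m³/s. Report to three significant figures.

Q ≈ 0.381 m³/s

Swamee-Jain (Type II): Q = -0.965·√(gD⁵h_f/L)·ln[ε/(3.7D) + √(3.17ν²L/(gD³h_f))]
√(gD⁵h_f/L) = √(9.81·0.591⁵·3.80/1180) = 0.04773
ε/(3.7D) = 2.01×10^-4; √(3.17ν²L/(gD³h_f)) = 5.40×10^-5
Q = -0.965·0.04773·ln(2.552×10^-4) = 0.3810 m³/s
Check: V = 1.39 m/s, Re = 3.35×10^5, f = 0.01949, h_f = 3.83 m ≈ 3.80 m ✓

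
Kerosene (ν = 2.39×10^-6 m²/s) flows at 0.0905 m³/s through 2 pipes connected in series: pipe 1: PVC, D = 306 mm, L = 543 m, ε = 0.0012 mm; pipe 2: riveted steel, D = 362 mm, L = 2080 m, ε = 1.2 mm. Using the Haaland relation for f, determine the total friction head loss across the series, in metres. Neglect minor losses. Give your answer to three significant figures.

Pipe 1: V = 1.231 m/s, Re = 1.58×10^5, ε/D = 3.92×10^-6, f = 0.01626, h_1 = f(L/D)V²/2g = 2.228 m
Pipe 2: V = 0.8793 m/s, Re = 1.33×10^5, ε/D = 0.00331, f = 0.02780, h_2 = f(L/D)V²/2g = 6.296 m
Series → Q common, losses add: H = Σh = 8.523 m

H ≈ 8.52 m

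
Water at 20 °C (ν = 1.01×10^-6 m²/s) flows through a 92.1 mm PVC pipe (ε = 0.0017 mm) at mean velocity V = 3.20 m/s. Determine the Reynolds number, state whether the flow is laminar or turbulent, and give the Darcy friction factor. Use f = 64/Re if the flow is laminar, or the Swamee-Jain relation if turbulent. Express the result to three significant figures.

Re ≈ 2.92×10^5; turbulent; f ≈ 0.0147

Re = VD/ν = 3.200·0.0921/1.01×10^-6 = 2.92×10^5
Re > 4000 → turbulent; ε/D = 1.85×10^-5
Swamee-Jain: f = 0.01466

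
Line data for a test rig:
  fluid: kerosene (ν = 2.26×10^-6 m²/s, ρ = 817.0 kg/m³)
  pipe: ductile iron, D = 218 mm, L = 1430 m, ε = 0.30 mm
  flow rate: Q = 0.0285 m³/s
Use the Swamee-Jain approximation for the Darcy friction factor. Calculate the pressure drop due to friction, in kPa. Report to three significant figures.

V = 4Q/(πD²) = 4·0.0285/(π·0.218²) = 0.7636 m/s
Re = VD/ν = 0.7636·0.218/2.26×10^-6 = 7.37×10^4 → turbulent
ε/D = 0.30/218 = 0.00138
Swamee-Jain: f = 0.02420
h_f = f(L/D)V²/(2g) = 0.02420·(1430/0.218)·0.7636²/(2·9.81) = 4.718 m
Δp = ρg·h_f = 817.0·9.81·4.718 = 37.81 kPa

Δp ≈ 37.8 kPa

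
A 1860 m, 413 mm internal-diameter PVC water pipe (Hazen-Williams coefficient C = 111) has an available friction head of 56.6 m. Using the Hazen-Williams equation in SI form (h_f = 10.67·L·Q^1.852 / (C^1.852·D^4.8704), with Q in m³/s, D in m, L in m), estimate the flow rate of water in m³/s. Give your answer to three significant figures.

Rearranging: Q = [h_f·C^1.852·D^4.8704 / (10.67·L)]^(1/1.852)
Q = [56.6·111^1.852·0.413^4.8704 / (10.67·1860)]^0.540 = 0.4584 m³/s

Q ≈ 0.458 m³/s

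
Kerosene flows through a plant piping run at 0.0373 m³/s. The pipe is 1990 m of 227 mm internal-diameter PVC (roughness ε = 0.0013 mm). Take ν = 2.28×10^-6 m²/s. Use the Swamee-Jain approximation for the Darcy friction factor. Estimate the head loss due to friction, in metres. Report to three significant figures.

V = 4Q/(πD²) = 4·0.0373/(π·0.227²) = 0.9217 m/s
Re = VD/ν = 0.9217·0.227/2.28×10^-6 = 9.18×10^4 → turbulent
ε/D = 0.0013/227 = 5.73×10^-6
Swamee-Jain: f = 0.01822
h_f = f(L/D)V²/(2g) = 0.01822·(1990/0.227)·0.9217²/(2·9.81) = 6.916 m

h_f ≈ 6.92 m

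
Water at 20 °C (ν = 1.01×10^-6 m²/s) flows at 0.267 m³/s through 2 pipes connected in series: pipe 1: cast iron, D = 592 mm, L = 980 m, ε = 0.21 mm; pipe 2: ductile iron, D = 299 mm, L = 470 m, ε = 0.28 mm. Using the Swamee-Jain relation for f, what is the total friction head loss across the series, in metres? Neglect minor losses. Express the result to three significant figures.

H ≈ 24.1 m

Pipe 1: V = 0.9700 m/s, Re = 5.69×10^5, ε/D = 3.55×10^-4, f = 0.01666, h_1 = f(L/D)V²/2g = 1.323 m
Pipe 2: V = 3.803 m/s, Re = 1.13×10^6, ε/D = 9.36×10^-4, f = 0.01969, h_2 = f(L/D)V²/2g = 22.82 m
Series → Q common, losses add: H = Σh = 24.14 m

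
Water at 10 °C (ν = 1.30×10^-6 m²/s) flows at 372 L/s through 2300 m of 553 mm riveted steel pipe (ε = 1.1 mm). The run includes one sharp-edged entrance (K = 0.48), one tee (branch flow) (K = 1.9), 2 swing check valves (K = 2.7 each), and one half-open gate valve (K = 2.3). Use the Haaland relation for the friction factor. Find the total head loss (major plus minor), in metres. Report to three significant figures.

V = 4Q/(πD²) = 1.549 m/s; V²/2g = 0.1223 m
Re = 6.59×10^5, ε/D = 0.00199 → f = 0.02368 (Haaland)
Major: h_f = f(L/D)·V²/2g = 0.02368·4159·0.1223 = 12.04 m
Minor: ΣK = 10.1; h_m = ΣK·V²/2g = 1.232 m
Total H_L = 12.04 + 1.232 = 13.27 m

H_L ≈ 13.3 m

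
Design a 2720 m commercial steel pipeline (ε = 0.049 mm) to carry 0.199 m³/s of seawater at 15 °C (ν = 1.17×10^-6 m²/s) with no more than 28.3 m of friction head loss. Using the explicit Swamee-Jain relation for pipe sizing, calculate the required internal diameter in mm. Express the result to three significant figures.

D ≈ 345 mm

Swamee-Jain (Type III): D = 0.66·[ε^1.25·(LQ²/(gh_f))^4.75 + ν·Q^9.4·(L/(gh_f))^5.2]^0.04
LQ²/(gh_f) = 0.3880; L/(gh_f) = 9.797
Term 1 = ε^1.25·(…)^4.75 = 4.57×10^-8; Term 2 = ν·Q^9.4·(…)^5.2 = 4.28×10^-8
D = 0.66·(4.57×10^-8 + 4.28×10^-8)^0.04 = 0.3447 m = 345 mm
Check: V = 2.13 m/s, Re = 6.28×10^5, f = 0.01462, h_f = 26.7 m ≈ 28.3 m ✓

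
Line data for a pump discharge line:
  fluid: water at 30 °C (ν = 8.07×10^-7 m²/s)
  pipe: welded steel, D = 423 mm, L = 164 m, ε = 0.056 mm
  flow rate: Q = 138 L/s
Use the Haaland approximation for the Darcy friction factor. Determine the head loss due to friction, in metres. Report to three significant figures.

V = 4Q/(πD²) = 4·0.138/(π·0.423²) = 0.9820 m/s
Re = VD/ν = 0.9820·0.423/8.07×10^-7 = 5.15×10^5 → turbulent
ε/D = 0.056/423 = 1.32×10^-4
Haaland: f = 0.01457
h_f = f(L/D)V²/(2g) = 0.01457·(164/0.423)·0.9820²/(2·9.81) = 0.2777 m

h_f ≈ 0.278 m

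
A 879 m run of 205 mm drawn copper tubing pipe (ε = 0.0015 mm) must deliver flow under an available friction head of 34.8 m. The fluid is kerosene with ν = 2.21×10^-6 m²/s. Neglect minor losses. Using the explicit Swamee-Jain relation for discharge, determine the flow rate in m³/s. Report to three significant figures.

Q ≈ 0.109 m³/s

Swamee-Jain (Type II): Q = -0.965·√(gD⁵h_f/L)·ln[ε/(3.7D) + √(3.17ν²L/(gD³h_f))]
√(gD⁵h_f/L) = √(9.81·0.205⁵·34.8/879) = 0.01186
ε/(3.7D) = 1.98×10^-6; √(3.17ν²L/(gD³h_f)) = 6.80×10^-5
Q = -0.965·0.01186·ln(7.000×10^-5) = 0.1095 m³/s
Check: V = 3.32 m/s, Re = 3.08×10^5, f = 0.01439, h_f = 34.6 m ≈ 34.8 m ✓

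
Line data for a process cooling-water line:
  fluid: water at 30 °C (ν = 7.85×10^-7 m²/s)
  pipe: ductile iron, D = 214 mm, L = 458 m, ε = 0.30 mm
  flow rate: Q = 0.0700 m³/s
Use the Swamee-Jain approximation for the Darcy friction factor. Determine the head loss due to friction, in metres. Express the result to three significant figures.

h_f ≈ 9.05 m

V = 4Q/(πD²) = 4·0.0700/(π·0.214²) = 1.946 m/s
Re = VD/ν = 1.946·0.214/7.85×10^-7 = 5.31×10^5 → turbulent
ε/D = 0.30/214 = 0.00140
Swamee-Jain: f = 0.02192
h_f = f(L/D)V²/(2g) = 0.02192·(458/0.214)·1.946²/(2·9.81) = 9.055 m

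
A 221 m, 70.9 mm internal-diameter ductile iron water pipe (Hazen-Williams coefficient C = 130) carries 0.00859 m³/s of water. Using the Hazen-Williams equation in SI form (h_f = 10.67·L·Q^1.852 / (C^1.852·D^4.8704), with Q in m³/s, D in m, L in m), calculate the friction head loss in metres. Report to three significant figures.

h_f ≈ 16.9 m

h_f = 10.67·221·0.00859^1.852 / (130^1.852·0.0709^4.8704) = 16.95 m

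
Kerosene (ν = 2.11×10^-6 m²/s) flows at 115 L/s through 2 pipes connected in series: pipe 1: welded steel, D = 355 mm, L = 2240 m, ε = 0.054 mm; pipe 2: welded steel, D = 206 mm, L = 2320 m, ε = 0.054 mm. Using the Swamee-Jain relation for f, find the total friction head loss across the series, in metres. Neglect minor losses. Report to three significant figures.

H ≈ 121 m

Pipe 1: V = 1.162 m/s, Re = 1.95×10^5, ε/D = 1.52×10^-4, f = 0.01684, h_1 = f(L/D)V²/2g = 7.312 m
Pipe 2: V = 3.450 m/s, Re = 3.37×10^5, ε/D = 2.62×10^-4, f = 0.01660, h_2 = f(L/D)V²/2g = 113.5 m
Series → Q common, losses add: H = Σh = 120.8 m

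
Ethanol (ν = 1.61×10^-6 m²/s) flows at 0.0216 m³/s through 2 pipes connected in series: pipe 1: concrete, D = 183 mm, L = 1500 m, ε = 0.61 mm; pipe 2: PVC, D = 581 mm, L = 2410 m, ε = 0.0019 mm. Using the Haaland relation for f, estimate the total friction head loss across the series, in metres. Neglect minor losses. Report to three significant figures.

Pipe 1: V = 0.8212 m/s, Re = 9.33×10^4, ε/D = 0.00333, f = 0.02818, h_1 = f(L/D)V²/2g = 7.940 m
Pipe 2: V = 0.08147 m/s, Re = 2.94×10^4, ε/D = 3.27×10^-6, f = 0.02343, h_2 = f(L/D)V²/2g = 0.03289 m
Series → Q common, losses add: H = Σh = 7.973 m

H ≈ 7.97 m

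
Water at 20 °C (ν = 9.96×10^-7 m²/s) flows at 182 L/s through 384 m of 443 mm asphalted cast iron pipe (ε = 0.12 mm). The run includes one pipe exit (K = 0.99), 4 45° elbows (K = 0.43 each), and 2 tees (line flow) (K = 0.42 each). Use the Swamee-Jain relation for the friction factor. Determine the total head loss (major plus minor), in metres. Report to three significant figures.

V = 4Q/(πD²) = 1.181 m/s; V²/2g = 0.07106 m
Re = 5.25×10^5, ε/D = 2.71×10^-4 → f = 0.01608 (Swamee-Jain)
Major: h_f = f(L/D)·V²/2g = 0.01608·866.8·0.07106 = 0.9905 m
Minor: ΣK = 3.55; h_m = ΣK·V²/2g = 0.2523 m
Total H_L = 0.9905 + 0.2523 = 1.243 m

H_L ≈ 1.24 m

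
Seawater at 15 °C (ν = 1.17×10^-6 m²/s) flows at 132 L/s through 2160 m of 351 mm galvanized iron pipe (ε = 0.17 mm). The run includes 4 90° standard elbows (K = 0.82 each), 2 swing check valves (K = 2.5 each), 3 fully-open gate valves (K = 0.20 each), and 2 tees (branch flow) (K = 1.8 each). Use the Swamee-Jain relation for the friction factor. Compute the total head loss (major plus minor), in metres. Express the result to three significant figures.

H_L ≈ 11.6 m

V = 4Q/(πD²) = 1.364 m/s; V²/2g = 0.09485 m
Re = 4.09×10^5, ε/D = 4.84×10^-4 → f = 0.01787 (Swamee-Jain)
Major: h_f = f(L/D)·V²/2g = 0.01787·6154·0.09485 = 10.43 m
Minor: ΣK = 12.5; h_m = ΣK·V²/2g = 1.184 m
Total H_L = 10.43 + 1.184 = 11.62 m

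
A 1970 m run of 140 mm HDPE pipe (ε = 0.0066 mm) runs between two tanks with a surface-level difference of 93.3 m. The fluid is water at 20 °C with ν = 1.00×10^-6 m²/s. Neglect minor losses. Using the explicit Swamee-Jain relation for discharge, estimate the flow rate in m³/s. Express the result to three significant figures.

Swamee-Jain (Type II): Q = -0.965·√(gD⁵h_f/L)·ln[ε/(3.7D) + √(3.17ν²L/(gD³h_f))]
√(gD⁵h_f/L) = √(9.81·0.140⁵·93.3/1970) = 0.004999
ε/(3.7D) = 1.27×10^-5; √(3.17ν²L/(gD³h_f)) = 4.99×10^-5
Q = -0.965·0.004999·ln(6.261×10^-5) = 0.04669 m³/s
Check: V = 3.03 m/s, Re = 4.25×10^5, f = 0.01413, h_f = 93.2 m ≈ 93.3 m ✓

Q ≈ 0.0467 m³/s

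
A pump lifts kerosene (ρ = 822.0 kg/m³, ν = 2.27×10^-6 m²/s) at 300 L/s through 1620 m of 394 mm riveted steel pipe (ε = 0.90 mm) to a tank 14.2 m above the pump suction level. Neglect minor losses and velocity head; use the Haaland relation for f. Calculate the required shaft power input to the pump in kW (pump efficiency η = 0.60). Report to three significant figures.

V = 4Q/(πD²) = 2.461 m/s; Re = 4.27×10^5; ε/D = 0.00228; f = 0.02466
h_f = f(L/D)V²/2g = 31.29 m
Total head H = z + h_f = 14.2 + 31.29 = 45.49 m
P_hyd = ρgQH = 822.0·9.81·0.300·45.49 = 110.1 kW
P_shaft = P_hyd/η = 110.1/0.60 = 183.4 kW

P_shaft ≈ 183 kW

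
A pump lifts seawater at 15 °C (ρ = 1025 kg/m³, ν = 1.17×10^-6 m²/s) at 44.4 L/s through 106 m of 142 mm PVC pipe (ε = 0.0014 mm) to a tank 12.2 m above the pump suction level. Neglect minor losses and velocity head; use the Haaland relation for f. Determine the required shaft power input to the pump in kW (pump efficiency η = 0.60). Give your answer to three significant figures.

V = 4Q/(πD²) = 2.804 m/s; Re = 3.40×10^5; ε/D = 9.86×10^-6; f = 0.01410
h_f = f(L/D)V²/2g = 4.215 m
Total head H = z + h_f = 12.2 + 4.215 = 16.42 m
P_hyd = ρgQH = 1025·9.81·0.0444·16.42 = 7.329 kW
P_shaft = P_hyd/η = 7.329/0.60 = 12.21 kW

P_shaft ≈ 12.2 kW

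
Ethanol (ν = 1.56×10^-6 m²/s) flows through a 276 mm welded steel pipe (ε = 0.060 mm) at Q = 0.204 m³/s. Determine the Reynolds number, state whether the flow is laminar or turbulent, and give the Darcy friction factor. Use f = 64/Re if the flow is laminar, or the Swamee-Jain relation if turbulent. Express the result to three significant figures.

Re ≈ 6.03×10^5; turbulent; f ≈ 0.0154

V = 4Q/(πD²) = 3.410 m/s
Re = VD/ν = 3.410·0.276/1.56×10^-6 = 6.03×10^5
Re > 4000 → turbulent; ε/D = 2.17×10^-4
Swamee-Jain: f = 0.01544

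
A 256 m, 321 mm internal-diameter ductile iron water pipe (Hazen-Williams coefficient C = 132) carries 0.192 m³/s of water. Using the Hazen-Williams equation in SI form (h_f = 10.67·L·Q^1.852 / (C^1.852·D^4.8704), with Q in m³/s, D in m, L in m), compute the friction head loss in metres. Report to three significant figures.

h_f ≈ 3.85 m

h_f = 10.67·256·0.192^1.852 / (132^1.852·0.321^4.8704) = 3.849 m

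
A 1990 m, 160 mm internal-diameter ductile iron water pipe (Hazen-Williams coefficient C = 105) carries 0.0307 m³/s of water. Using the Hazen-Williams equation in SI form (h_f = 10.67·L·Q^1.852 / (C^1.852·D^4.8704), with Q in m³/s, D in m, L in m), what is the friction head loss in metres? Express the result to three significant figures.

h_f ≈ 45.5 m

h_f = 10.67·1990·0.0307^1.852 / (105^1.852·0.160^4.8704) = 45.52 m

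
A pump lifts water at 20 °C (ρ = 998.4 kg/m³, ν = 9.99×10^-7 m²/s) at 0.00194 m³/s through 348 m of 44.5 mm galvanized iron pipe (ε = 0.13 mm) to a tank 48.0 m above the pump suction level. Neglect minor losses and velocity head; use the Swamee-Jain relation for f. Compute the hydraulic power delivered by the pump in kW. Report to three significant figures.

V = 4Q/(πD²) = 1.247 m/s; Re = 5.56×10^4; ε/D = 0.00292; f = 0.02854
h_f = f(L/D)V²/2g = 17.70 m
Total head H = z + h_f = 48.0 + 17.70 = 65.70 m
P_hyd = ρgQH = 998.4·9.81·0.00194·65.70 = 1.248 kW

P_hyd ≈ 1.25 kW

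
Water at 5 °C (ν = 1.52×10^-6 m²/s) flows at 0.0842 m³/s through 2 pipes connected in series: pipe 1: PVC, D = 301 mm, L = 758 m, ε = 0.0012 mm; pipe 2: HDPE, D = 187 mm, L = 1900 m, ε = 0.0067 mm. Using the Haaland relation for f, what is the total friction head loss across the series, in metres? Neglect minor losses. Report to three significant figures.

Pipe 1: V = 1.183 m/s, Re = 2.34×10^5, ε/D = 3.99×10^-6, f = 0.01506, h_1 = f(L/D)V²/2g = 2.706 m
Pipe 2: V = 3.066 m/s, Re = 3.77×10^5, ε/D = 3.58×10^-5, f = 0.01411, h_2 = f(L/D)V²/2g = 68.66 m
Series → Q common, losses add: H = Σh = 71.37 m

H ≈ 71.4 m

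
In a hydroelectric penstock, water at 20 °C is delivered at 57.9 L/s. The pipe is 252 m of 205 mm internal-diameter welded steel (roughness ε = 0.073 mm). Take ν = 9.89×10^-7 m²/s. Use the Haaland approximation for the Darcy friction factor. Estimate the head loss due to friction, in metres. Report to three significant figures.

V = 4Q/(πD²) = 4·0.0579/(π·0.205²) = 1.754 m/s
Re = VD/ν = 1.754·0.205/9.89×10^-7 = 3.64×10^5 → turbulent
ε/D = 0.073/205 = 3.56×10^-4
Haaland: f = 0.01693
h_f = f(L/D)V²/(2g) = 0.01693·(252/0.205)·1.754²/(2·9.81) = 3.265 m

h_f ≈ 3.26 m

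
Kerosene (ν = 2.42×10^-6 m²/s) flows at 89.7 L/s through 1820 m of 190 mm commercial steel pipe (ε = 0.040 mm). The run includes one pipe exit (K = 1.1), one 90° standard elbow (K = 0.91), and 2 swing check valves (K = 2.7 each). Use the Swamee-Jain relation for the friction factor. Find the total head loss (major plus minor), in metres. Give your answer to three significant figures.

V = 4Q/(πD²) = 3.164 m/s; V²/2g = 0.5101 m
Re = 2.48×10^5, ε/D = 2.11×10^-4 → f = 0.01675 (Swamee-Jain)
Major: h_f = f(L/D)·V²/2g = 0.01675·9579·0.5101 = 81.84 m
Minor: ΣK = 7.41; h_m = ΣK·V²/2g = 3.780 m
Total H_L = 81.84 + 3.780 = 85.63 m

H_L ≈ 85.6 m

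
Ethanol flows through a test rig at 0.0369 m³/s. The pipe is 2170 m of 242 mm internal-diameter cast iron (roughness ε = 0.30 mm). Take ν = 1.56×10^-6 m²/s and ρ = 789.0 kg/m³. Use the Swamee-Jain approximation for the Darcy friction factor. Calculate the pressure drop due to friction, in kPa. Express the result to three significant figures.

Δp ≈ 51.8 kPa

V = 4Q/(πD²) = 4·0.0369/(π·0.242²) = 0.8022 m/s
Re = VD/ν = 0.8022·0.242/1.56×10^-6 = 1.24×10^5 → turbulent
ε/D = 0.30/242 = 0.00124
Swamee-Jain: f = 0.02275
h_f = f(L/D)V²/(2g) = 0.02275·(2170/0.242)·0.8022²/(2·9.81) = 6.691 m
Δp = ρg·h_f = 789.0·9.81·6.691 = 51.79 kPa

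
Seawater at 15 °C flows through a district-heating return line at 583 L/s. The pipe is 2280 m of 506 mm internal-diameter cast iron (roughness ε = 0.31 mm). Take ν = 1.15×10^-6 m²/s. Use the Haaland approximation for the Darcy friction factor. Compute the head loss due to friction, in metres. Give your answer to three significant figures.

h_f ≈ 34.4 m

V = 4Q/(πD²) = 4·0.583/(π·0.506²) = 2.899 m/s
Re = VD/ν = 2.899·0.506/1.15×10^-6 = 1.28×10^6 → turbulent
ε/D = 0.31/506 = 6.13×10^-4
Haaland: f = 0.01782
h_f = f(L/D)V²/(2g) = 0.01782·(2280/0.506)·2.899²/(2·9.81) = 34.40 m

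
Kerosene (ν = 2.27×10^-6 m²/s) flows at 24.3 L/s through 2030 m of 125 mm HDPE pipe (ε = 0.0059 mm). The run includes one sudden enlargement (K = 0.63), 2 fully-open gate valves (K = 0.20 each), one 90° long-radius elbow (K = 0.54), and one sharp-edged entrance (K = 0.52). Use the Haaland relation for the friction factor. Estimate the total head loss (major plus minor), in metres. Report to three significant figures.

H_L ≈ 57.9 m

V = 4Q/(πD²) = 1.980 m/s; V²/2g = 0.1998 m
Re = 1.09×10^5, ε/D = 4.72×10^-5 → f = 0.01771 (Haaland)
Major: h_f = f(L/D)·V²/2g = 0.01771·16240·0.1998 = 57.49 m
Minor: ΣK = 2.09; h_m = ΣK·V²/2g = 0.4177 m
Total H_L = 57.49 + 0.4177 = 57.91 m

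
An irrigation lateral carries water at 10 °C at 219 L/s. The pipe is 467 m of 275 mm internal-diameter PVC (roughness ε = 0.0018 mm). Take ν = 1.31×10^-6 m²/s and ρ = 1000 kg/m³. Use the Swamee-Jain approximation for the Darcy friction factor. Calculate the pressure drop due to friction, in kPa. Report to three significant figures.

Δp ≈ 142 kPa

V = 4Q/(πD²) = 4·0.219/(π·0.275²) = 3.687 m/s
Re = VD/ν = 3.687·0.275/1.31×10^-6 = 7.74×10^5 → turbulent
ε/D = 0.0018/275 = 6.55×10^-6
Swamee-Jain: f = 0.01226
h_f = f(L/D)V²/(2g) = 0.01226·(467/0.275)·3.687²/(2·9.81) = 14.43 m
Δp = ρg·h_f = 1000·9.81·14.43 = 141.6 kPa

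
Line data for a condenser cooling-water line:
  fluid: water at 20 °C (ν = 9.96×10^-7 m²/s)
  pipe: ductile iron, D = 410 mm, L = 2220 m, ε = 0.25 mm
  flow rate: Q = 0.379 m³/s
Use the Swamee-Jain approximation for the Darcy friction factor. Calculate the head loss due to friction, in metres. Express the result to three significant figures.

h_f ≈ 40.8 m

V = 4Q/(πD²) = 4·0.379/(π·0.410²) = 2.871 m/s
Re = VD/ν = 2.871·0.410/9.96×10^-7 = 1.18×10^6 → turbulent
ε/D = 0.25/410 = 6.10×10^-4
Swamee-Jain: f = 0.01793
h_f = f(L/D)V²/(2g) = 0.01793·(2220/0.410)·2.871²/(2·9.81) = 40.78 m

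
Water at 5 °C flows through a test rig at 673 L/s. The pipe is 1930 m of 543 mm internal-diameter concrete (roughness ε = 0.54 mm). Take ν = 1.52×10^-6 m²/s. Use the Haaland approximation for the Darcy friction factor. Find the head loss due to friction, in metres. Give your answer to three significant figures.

h_f ≈ 30.5 m

V = 4Q/(πD²) = 4·0.673/(π·0.543²) = 2.906 m/s
Re = VD/ν = 2.906·0.543/1.52×10^-6 = 1.04×10^6 → turbulent
ε/D = 0.54/543 = 9.94×10^-4
Haaland: f = 0.01991
h_f = f(L/D)V²/(2g) = 0.01991·(1930/0.543)·2.906²/(2·9.81) = 30.46 m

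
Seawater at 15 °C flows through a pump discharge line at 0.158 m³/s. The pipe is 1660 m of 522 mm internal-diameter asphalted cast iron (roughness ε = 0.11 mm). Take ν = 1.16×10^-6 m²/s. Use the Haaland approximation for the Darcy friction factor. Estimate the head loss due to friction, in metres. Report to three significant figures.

V = 4Q/(πD²) = 4·0.158/(π·0.522²) = 0.7383 m/s
Re = VD/ν = 0.7383·0.522/1.16×10^-6 = 3.32×10^5 → turbulent
ε/D = 0.11/522 = 2.11×10^-4
Haaland: f = 0.01597
h_f = f(L/D)V²/(2g) = 0.01597·(1660/0.522)·0.7383²/(2·9.81) = 1.411 m

h_f ≈ 1.41 m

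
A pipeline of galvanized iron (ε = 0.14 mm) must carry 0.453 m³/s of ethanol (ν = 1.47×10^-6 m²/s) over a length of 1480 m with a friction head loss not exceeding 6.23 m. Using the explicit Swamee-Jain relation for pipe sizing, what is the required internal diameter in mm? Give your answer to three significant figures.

Swamee-Jain (Type III): D = 0.66·[ε^1.25·(LQ²/(gh_f))^4.75 + ν·Q^9.4·(L/(gh_f))^5.2]^0.04
LQ²/(gh_f) = 4.969; L/(gh_f) = 24.22
Term 1 = ε^1.25·(…)^4.75 = 0.0309; Term 2 = ν·Q^9.4·(…)^5.2 = 0.0136
D = 0.66·(0.0309 + 0.0136)^0.04 = 0.5827 m = 583 mm
Check: V = 1.70 m/s, Re = 6.73×10^5, f = 0.01554, h_f = 5.80 m ≈ 6.23 m ✓

D ≈ 583 mm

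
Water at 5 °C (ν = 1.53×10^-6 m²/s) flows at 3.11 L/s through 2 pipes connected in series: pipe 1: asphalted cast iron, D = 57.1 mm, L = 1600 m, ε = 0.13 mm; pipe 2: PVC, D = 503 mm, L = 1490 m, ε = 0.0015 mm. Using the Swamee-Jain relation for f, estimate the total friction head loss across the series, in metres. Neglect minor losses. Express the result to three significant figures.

H ≈ 58.3 m

Pipe 1: V = 1.215 m/s, Re = 4.53×10^4, ε/D = 0.00228, f = 0.02766, h_1 = f(L/D)V²/2g = 58.27 m
Pipe 2: V = 0.01565 m/s, Re = 5150, ε/D = 2.98×10^-6, f = 0.03752, h_2 = f(L/D)V²/2g = 0.001388 m
Series → Q common, losses add: H = Σh = 58.27 m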